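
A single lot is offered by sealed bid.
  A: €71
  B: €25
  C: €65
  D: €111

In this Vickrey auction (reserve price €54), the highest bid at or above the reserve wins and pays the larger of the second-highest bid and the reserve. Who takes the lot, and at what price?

Sorting bids: 111 (D) > 71 (A) > 65 (C) > 25 (B)
Highest eligible bid: D at €111.
Second-highest bid €71 exceeds the reserve €54 → payment €71.

D pays €71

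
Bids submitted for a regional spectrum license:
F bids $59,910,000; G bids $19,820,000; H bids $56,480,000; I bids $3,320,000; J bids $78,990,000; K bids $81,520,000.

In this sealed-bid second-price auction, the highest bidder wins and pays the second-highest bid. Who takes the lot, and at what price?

Sorting bids: 81,520,000 (K) > 78,990,000 (J) > 59,910,000 (F) > 56,480,000 (H) > 19,820,000 (G) > 3,320,000 (I)
Second-price: K pays J's bid of $78,990,000.

K pays $78,990,000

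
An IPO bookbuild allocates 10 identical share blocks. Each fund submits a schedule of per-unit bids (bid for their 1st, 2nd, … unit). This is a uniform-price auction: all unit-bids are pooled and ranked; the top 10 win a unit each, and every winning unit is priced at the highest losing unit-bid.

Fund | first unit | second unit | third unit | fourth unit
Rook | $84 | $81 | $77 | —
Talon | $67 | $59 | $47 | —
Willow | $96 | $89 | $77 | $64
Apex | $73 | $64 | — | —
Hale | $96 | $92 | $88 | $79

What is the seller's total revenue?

Total revenue: $730

Pooled unit-bids ranked (top 10): 96 (Willow-1), 96 (Hale-1), 92 (Hale-2), 89 (Willow-2), 88 (Hale-3), 84 (Rook-1), 81 (Rook-2), 79 (Hale-4), 77 (Rook-3), 77 (Willow-3)
The (k+1)-th unit-bid is $73.
Allocation: Hale 4, Rook 3, Willow 3. Every unit priced at $73.
Revenue = 10 × 73 = $730.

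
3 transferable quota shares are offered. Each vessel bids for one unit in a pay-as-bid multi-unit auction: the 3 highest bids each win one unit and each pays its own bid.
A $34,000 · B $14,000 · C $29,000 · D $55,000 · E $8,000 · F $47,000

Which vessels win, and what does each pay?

D $55,000, F $47,000, A $34,000

Sorting: 55,000 (D), 47,000 (F), 34,000 (A), 29,000 (C), 14,000 (B), …
Winners (3 units): D, F, A.
Each winner pays its own bid: D $55,000, F $47,000, A $34,000.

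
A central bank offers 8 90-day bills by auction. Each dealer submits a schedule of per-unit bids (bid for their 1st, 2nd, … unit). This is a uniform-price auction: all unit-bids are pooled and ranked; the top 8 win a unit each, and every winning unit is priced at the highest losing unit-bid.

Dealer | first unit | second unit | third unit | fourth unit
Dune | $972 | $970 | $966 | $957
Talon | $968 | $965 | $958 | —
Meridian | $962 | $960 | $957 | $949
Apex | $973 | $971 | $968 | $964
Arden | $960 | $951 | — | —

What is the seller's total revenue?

All unit-bids, highest first — top 8: 973 (Apex-1), 972 (Dune-1), 971 (Apex-2), 970 (Dune-2), 968 (Talon-1), 968 (Apex-3), 966 (Dune-3), 965 (Talon-2)
Highest rejected unit-bid = $964.
Allocation: Apex 3, Dune 3, Talon 2. Every unit priced at $964.
Revenue = 8 × 964 = $7,712.

Total revenue: $7,712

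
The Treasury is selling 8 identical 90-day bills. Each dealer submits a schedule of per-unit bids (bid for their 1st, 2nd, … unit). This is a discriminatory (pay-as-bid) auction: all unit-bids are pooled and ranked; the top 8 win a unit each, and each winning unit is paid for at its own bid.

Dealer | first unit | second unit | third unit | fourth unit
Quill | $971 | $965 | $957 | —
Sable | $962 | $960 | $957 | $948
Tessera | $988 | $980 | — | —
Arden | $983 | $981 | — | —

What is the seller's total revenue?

Total revenue: $7,790

Pooled unit-bids ranked (top 8): 988 (Tessera-1), 983 (Arden-1), 981 (Arden-2), 980 (Tessera-2), 971 (Quill-1), 965 (Quill-2), 962 (Sable-1), 960 (Sable-2)
Next rejected bid: $957 (not a price — pay-as-bid).
Each winning unit pays its own bid.
Revenue = 988 + 983 + 981 + 980 + 971 + 965 + 962 + 960 = $7,790.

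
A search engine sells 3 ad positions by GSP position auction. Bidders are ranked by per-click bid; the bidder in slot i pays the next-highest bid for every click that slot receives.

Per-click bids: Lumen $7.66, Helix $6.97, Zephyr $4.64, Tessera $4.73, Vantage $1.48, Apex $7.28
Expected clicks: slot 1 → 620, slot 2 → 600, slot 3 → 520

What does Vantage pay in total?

Vantage pays $0.00

Sorting advertisers: $7.66 (Lumen) > $7.28 (Apex) > $6.97 (Helix) > $4.73 (Tessera) > …
Vantage ranks below slot 3 → no slot, pays nothing.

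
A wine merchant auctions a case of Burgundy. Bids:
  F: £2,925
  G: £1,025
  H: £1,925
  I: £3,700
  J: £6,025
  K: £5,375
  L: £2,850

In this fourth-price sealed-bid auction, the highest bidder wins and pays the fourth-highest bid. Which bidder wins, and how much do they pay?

Fourth-price sealed-bid auction: the highest bidder wins and pays the fourth-highest bid.
Sorting bids: 6,025 (J) > 5,375 (K) > 3,700 (I) > 2,925 (F) > 2,850 (L) > 1,925 (H) > …
J is highest; pays the fourth-highest bid, £2,925.

J pays £2,925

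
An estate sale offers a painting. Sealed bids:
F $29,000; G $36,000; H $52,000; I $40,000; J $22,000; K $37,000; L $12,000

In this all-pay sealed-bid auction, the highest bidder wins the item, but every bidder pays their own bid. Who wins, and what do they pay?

H pays $52,000

All-pay sealed-bid auction: the highest bidder wins the item, but every bidder pays their own bid.
Bids in order: 52,000 (H) > 40,000 (I) > 37,000 (K) > 36,000 (G) > 29,000 (F) > 22,000 (J) > …
H is highest and takes the item; every bidder forfeits their bid.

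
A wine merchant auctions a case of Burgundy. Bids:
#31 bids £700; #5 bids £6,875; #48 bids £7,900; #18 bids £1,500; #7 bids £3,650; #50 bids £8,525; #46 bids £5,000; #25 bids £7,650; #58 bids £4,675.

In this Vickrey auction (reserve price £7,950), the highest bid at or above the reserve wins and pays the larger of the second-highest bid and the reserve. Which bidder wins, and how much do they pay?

#50 pays £7,950

Sorting bids: 8,525 (#50) > 7,900 (#48) > 7,650 (#25) > 6,875 (#5) > 5,000 (#46) > 4,675 (#58) > …
Highest eligible bid: #50 at £8,525.
max(second-highest £7,900, reserve £7,950) = £7,950.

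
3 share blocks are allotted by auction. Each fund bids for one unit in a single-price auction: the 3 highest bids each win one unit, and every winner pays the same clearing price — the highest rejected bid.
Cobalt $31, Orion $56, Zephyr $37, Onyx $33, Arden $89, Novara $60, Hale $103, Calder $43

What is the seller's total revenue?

Total revenue: $168

Ordering the bids: 103 (Hale), 89 (Arden), 60 (Novara), 56 (Orion), 43 (Calder), …
Top 3: Hale, Arden, Novara.
Clearing price = highest rejected bid = $56.
Total revenue = 3 × $56 = $168.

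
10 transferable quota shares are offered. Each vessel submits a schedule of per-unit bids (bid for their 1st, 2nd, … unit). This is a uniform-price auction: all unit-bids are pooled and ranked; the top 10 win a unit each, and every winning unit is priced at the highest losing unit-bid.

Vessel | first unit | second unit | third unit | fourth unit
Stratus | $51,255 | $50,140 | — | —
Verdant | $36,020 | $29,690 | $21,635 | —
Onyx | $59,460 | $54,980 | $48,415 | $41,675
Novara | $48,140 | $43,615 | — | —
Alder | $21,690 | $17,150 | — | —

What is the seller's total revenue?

Total revenue: $216,900

Pooled unit-bids ranked (top 10): 59,460 (Onyx-1), 54,980 (Onyx-2), 51,255 (Stratus-1), 50,140 (Stratus-2), 48,415 (Onyx-3), 48,140 (Novara-1), 43,615 (Novara-2), 41,675 (Onyx-4), 36,020 (Verdant-1), 29,690 (Verdant-2)
Highest rejected unit-bid = $21,690.
Allocation: Novara 2, Onyx 4, Stratus 2, Verdant 2. Every unit priced at $21,690.
Revenue = 10 × 21,690 = $216,900.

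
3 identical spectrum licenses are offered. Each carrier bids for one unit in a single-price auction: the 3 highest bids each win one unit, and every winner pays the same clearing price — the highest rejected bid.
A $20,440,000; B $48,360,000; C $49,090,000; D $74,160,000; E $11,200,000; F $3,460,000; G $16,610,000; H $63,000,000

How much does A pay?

A pays $0

Sorting: 74,160,000 (D), 63,000,000 (H), 49,090,000 (C), 48,360,000 (B), 20,440,000 (A), …
Top 3: D, H, C.
First losing bid is B's $48,360,000, which sets the uniform price.
A does not win → pays $0.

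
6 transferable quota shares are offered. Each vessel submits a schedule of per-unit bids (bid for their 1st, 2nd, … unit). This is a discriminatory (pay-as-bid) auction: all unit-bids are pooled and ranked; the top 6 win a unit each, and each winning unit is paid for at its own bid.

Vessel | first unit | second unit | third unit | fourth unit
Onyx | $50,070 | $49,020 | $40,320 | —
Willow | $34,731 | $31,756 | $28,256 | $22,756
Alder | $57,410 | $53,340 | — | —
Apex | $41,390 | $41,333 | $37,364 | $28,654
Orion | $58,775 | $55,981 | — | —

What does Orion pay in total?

All unit-bids, highest first — top 6: 58,775 (Orion-1), 57,410 (Alder-1), 55,981 (Orion-2), 53,340 (Alder-2), 50,070 (Onyx-1), 49,020 (Onyx-2)
Next rejected bid: $41,390 (not a price — pay-as-bid).
Orion's winning unit-bids: 58,775 + 55,981 = $114,756.

Orion pays $114,756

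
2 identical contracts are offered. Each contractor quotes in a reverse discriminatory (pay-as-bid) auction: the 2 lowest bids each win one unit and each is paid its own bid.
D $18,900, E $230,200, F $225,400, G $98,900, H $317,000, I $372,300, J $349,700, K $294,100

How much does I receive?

I is paid $0

Bids ranked low→high: 18,900 (D), 98,900 (G), 225,400 (F), 230,200 (E), …
The 2 lowest are D, G.
I does not win → $0.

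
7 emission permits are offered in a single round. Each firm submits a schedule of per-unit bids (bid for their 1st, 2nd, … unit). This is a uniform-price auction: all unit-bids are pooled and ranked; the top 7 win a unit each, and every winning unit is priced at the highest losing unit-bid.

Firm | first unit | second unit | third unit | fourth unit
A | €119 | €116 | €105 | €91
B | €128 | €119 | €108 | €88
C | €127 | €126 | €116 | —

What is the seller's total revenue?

All unit-bids, highest first — top 7: 128 (B-1), 127 (C-1), 126 (C-2), 119 (A-1), 119 (B-2), 116 (A-2), 116 (C-3)
Highest rejected unit-bid = €108.
Allocation: A 2, B 2, C 3. Every unit priced at €108.
Revenue = 7 × 108 = €756.

Total revenue: €756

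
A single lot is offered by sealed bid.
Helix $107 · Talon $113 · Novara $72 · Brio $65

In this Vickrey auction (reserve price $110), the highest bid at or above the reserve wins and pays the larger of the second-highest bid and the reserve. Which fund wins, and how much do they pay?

Rule: the highest bid at or above the reserve wins and pays the larger of the second-highest bid and the reserve.
Bids ranked: 113 (Talon) > 107 (Helix) > 72 (Novara) > 65 (Brio)
Talon has the top bid at or above the reserve ($113).
Second-highest bid $107 is below the reserve $110, so the reserve binds → payment $110.

Talon pays $110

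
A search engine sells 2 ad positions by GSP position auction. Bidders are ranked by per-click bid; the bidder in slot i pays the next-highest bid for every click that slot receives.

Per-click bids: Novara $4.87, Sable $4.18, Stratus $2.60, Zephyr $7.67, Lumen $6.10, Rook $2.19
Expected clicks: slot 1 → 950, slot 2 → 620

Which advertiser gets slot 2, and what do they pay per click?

Lumen; $4.87 per click

Ranked by bid: $7.67 (Zephyr) > $6.10 (Lumen) > $4.87 (Novara) > …
Slot 2 goes to the second-ranked bidder, Lumen, who pays the next bid down: $4.87/click.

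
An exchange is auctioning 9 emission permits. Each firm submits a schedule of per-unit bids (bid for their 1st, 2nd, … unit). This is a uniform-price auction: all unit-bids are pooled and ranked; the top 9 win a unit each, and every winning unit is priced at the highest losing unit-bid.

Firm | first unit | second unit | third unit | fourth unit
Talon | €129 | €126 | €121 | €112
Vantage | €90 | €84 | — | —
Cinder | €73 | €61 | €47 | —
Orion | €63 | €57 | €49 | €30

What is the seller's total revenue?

Pooled unit-bids ranked (top 9): 129 (Talon-1), 126 (Talon-2), 121 (Talon-3), 112 (Talon-4), 90 (Vantage-1), 84 (Vantage-2), 73 (Cinder-1), 63 (Orion-1), 61 (Cinder-2)
Highest rejected unit-bid = €57.
Allocation: Cinder 2, Orion 1, Talon 4, Vantage 2. Every unit priced at €57.
Revenue = 9 × 57 = €513.

Total revenue: €513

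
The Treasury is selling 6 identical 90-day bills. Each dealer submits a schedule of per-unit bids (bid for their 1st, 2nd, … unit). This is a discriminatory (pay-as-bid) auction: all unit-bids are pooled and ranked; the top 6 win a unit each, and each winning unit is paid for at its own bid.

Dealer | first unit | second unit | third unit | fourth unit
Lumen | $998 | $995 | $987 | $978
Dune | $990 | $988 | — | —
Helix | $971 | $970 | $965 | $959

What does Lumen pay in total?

Pooled unit-bids ranked (top 6): 998 (Lumen-1), 995 (Lumen-2), 990 (Dune-1), 988 (Dune-2), 987 (Lumen-3), 978 (Lumen-4)
Next rejected bid: $971 (not a price — pay-as-bid).
Lumen's winning unit-bids: 998 + 995 + 987 + 978 = $3,958.

Lumen pays $3,958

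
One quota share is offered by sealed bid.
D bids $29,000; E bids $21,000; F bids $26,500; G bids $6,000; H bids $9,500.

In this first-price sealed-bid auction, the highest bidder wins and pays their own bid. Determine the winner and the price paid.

Sorting bids: 29,000 (D) > 26,500 (F) > 21,000 (E) > 9,500 (H) > 6,000 (G)
D is highest → pays own bid, $29,000.

D pays $29,000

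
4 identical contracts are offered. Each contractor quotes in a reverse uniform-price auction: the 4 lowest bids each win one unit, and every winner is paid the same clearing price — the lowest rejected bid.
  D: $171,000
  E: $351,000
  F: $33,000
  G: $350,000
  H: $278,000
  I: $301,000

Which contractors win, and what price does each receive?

Ordering the bids: 33,000 (F), 171,000 (D), 278,000 (H), 301,000 (I), 350,000 (G), 351,000 (E)
Lowest 4: F, D, H, I.
First losing bid is G's $350,000, which sets the uniform price.

F, D, H, I; each is paid $350,000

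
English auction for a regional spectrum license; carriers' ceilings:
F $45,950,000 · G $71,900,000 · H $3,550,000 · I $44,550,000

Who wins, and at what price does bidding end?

G wins at $45,950,000

Limits in order: 71,900,000 (G) > 45,950,000 (F) > 44,550,000 (I) > 3,550,000 (H)
Once the price passes $45,950,000, only G is left; the hammer falls at F's limit of $45,950,000.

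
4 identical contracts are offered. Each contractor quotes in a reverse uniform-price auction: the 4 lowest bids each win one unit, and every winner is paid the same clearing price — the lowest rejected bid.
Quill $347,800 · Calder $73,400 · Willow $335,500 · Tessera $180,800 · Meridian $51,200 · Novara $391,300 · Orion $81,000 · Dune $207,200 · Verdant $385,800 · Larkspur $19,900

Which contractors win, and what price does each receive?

Larkspur, Meridian, Calder, Orion; each is paid $180,800

Sorting: 19,900 (Larkspur), 51,200 (Meridian), 73,400 (Calder), 81,000 (Orion), 180,800 (Tessera), 207,200 (Dune), …
Lowest 4: Larkspur, Meridian, Calder, Orion.
First losing bid is Tessera's $180,800, which sets the uniform price.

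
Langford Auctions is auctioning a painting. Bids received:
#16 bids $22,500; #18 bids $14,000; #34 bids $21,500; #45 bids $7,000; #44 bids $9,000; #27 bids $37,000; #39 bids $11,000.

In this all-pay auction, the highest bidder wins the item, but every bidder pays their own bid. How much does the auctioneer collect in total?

Sorting bids: 37,000 (#27) > 22,500 (#16) > 21,500 (#34) > 14,000 (#18) > 11,000 (#39) > 9,000 (#44) > …
Every bidder forfeits their bid regardless of winning.
Revenue = 22,500 + 14,000 + 21,500 + 7,000 + 9,000 + 37,000 + 11,000 = $122,000.

Total revenue: $122,000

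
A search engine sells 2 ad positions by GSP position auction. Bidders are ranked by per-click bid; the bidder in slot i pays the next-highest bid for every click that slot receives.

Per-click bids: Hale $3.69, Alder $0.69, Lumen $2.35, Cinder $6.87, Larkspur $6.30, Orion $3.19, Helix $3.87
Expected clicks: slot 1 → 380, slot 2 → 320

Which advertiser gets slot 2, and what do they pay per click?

Larkspur; $3.87 per click

Per-click bids in order: $6.87 (Cinder) > $6.30 (Larkspur) > $3.87 (Helix) > …
Slot 2 goes to the second-ranked bidder, Larkspur, who pays the next bid down: $3.87/click.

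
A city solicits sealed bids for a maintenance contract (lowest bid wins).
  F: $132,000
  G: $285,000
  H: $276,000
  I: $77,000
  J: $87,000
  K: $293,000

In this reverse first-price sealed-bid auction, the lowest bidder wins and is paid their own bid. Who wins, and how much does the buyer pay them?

I is paid $77,000

Bids in order: 77,000 (I) < 87,000 (J) < 132,000 (F) < 276,000 (H) < 285,000 (G) < 293,000 (K)
I has the lowest bid and is paid exactly that: $77,000.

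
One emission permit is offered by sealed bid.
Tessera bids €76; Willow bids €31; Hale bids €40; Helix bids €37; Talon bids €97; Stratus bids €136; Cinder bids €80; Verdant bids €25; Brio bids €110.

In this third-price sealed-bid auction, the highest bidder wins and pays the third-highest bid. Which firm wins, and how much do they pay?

Stratus pays €97

Bids in order: 136 (Stratus) > 110 (Brio) > 97 (Talon) > 80 (Cinder) > 76 (Tessera) > 40 (Hale) > …
Stratus is highest; pays the third-highest bid, €97.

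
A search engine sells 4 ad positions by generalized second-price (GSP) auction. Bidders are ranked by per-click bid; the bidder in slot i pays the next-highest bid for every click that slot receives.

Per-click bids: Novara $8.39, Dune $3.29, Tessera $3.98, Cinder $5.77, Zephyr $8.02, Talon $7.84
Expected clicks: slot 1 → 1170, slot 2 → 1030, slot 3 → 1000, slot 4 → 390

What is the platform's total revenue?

Sorting advertisers: $8.39 (Novara) > $8.02 (Zephyr) > $7.84 (Talon) > $5.77 (Cinder) > $3.98 (Tessera) > …
Slot 1: Novara pays $8.02 × 1170 = $9383.40
Slot 2: Zephyr pays $7.84 × 1030 = $8075.20
Slot 3: Talon pays $5.77 × 1000 = $5770.00
Slot 4: Cinder pays $3.98 × 390 = $1552.20
Total = $24780.80

Total revenue: $24780.80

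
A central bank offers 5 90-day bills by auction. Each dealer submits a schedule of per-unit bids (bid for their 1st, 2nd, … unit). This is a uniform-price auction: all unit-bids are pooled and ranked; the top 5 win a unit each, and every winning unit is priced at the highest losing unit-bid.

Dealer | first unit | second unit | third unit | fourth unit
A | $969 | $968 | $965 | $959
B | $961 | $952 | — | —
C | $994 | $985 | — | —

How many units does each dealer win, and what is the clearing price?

All unit-bids, highest first — top 5: 994 (C-1), 985 (C-2), 969 (A-1), 968 (A-2), 965 (A-3)
First bid not allocated: $961.
Allocation: A 3, C 2.

A 3, C 2; clearing price $961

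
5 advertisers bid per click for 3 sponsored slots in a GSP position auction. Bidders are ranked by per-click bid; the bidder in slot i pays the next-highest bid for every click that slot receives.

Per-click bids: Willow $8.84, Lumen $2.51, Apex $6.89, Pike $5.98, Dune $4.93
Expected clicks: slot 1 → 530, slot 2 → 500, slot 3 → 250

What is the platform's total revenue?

Total revenue: $7874.20

Sorting advertisers: $8.84 (Willow) > $6.89 (Apex) > $5.98 (Pike) > $4.93 (Dune) > …
Slot 1: Willow pays $6.89 × 530 = $3651.70
Slot 2: Apex pays $5.98 × 500 = $2990.00
Slot 3: Pike pays $4.93 × 250 = $1232.50
Total = $7874.20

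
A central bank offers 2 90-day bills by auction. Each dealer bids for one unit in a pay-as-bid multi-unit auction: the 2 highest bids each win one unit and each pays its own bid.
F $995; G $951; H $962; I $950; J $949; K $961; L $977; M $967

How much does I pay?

I pays $0

Bids ranked high→low: 995 (F), 977 (L), 967 (M), 962 (H), …
Top 2: F, L.
I does not win → $0.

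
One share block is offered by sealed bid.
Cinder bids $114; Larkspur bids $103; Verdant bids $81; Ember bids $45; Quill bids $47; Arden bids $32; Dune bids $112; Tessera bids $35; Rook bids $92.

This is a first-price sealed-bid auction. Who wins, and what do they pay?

Rule: the highest bidder wins and pays their own bid.
Bids in order: 114 (Cinder) > 112 (Dune) > 103 (Larkspur) > 92 (Rook) > 81 (Verdant) > 47 (Quill) > …
Cinder has the highest bid and pays exactly that: $114.

Cinder pays $114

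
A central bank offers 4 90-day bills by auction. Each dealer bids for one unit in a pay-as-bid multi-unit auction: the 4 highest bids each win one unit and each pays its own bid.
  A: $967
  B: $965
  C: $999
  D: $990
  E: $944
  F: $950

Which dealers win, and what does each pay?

C $999, D $990, A $967, B $965

Sorting: 999 (C), 990 (D), 967 (A), 965 (B), 950 (F), 944 (E)
The 4 highest are C, D, A, B.
Each winner pays its own bid: C $999, D $990, A $967, B $965.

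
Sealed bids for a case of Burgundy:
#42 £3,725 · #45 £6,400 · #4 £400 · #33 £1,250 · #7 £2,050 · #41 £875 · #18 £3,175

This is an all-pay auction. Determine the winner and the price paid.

Bids in order: 6,400 (#45) > 3,725 (#42) > 3,175 (#18) > 2,050 (#7) > 1,250 (#33) > 875 (#41) > …
#45 is highest and takes the item; every bidder forfeits their bid.

#45 pays £6,400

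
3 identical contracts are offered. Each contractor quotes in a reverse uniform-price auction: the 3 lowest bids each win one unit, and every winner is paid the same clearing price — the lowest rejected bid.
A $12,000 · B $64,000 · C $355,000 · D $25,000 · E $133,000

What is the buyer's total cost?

Bids ranked low→high: 12,000 (A), 25,000 (D), 64,000 (B), 133,000 (E), 355,000 (C)
Winners (3 units): A, D, B.
Clearing price = lowest rejected bid = $133,000.
Total cost = 3 × $133,000 = $399,000.

Total cost: $399,000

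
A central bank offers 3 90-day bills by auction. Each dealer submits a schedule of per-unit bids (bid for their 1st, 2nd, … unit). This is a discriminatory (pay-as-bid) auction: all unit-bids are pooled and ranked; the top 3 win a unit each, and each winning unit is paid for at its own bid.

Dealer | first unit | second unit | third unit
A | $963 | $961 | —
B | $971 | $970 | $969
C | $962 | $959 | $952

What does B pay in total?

Merging the schedules and taking the best 3: 971 (B-1), 970 (B-2), 969 (B-3)
Next rejected bid: $963 (not a price — pay-as-bid).
B's winning unit-bids: 971 + 970 + 969 = $2,910.

B pays $2,910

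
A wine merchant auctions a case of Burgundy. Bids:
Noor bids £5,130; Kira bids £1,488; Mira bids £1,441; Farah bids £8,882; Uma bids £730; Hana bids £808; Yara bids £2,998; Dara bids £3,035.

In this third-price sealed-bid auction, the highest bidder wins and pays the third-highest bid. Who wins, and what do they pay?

Sorting bids: 8,882 (Farah) > 5,130 (Noor) > 3,035 (Dara) > 2,998 (Yara) > 1,488 (Kira) > 1,441 (Mira) > …
Farah wins; payment is bid #3 in the ranking = £3,035.

Farah pays £3,035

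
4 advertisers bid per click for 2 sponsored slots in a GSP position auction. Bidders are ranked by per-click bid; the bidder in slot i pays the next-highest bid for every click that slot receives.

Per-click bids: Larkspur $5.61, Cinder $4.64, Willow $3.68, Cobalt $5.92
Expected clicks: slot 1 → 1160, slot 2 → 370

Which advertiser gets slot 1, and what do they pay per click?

Per-click bids in order: $5.92 (Cobalt) > $5.61 (Larkspur) > $4.64 (Cinder) > …
Slot 1 goes to the first-ranked bidder, Cobalt, who pays the next bid down: $5.61/click.

Cobalt; $5.61 per click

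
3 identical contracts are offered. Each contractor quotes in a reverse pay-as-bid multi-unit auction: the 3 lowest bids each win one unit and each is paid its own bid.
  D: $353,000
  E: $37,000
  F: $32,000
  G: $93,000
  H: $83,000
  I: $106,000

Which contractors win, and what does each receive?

F $32,000, E $37,000, H $83,000

Bids ranked low→high: 32,000 (F), 37,000 (E), 83,000 (H), 93,000 (G), 106,000 (I), …
Winners (3 units): F, E, H.
Each winner is paid its own bid: F $32,000, E $37,000, H $83,000.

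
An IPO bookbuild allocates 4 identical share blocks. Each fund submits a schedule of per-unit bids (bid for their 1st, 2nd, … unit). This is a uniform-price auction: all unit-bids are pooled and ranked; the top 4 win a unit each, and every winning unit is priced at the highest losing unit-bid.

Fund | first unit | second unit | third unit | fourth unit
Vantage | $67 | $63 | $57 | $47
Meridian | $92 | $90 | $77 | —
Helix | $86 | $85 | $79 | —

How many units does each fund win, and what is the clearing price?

Helix 2, Meridian 2; clearing price $79

All unit-bids, highest first — top 4: 92 (Meridian-1), 90 (Meridian-2), 86 (Helix-1), 85 (Helix-2)
First bid not allocated: $79.
Allocation: Helix 2, Meridian 2.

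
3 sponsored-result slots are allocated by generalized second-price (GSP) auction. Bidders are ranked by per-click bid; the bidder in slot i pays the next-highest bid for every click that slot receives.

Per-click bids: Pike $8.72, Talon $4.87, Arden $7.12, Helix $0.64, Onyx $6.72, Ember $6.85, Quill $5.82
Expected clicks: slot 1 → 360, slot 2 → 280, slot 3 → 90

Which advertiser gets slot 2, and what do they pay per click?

Ranked by bid: $8.72 (Pike) > $7.12 (Arden) > $6.85 (Ember) > $6.72 (Onyx) > …
Slot 2 goes to the second-ranked bidder, Arden, who pays the next bid down: $6.85/click.

Arden; $6.85 per click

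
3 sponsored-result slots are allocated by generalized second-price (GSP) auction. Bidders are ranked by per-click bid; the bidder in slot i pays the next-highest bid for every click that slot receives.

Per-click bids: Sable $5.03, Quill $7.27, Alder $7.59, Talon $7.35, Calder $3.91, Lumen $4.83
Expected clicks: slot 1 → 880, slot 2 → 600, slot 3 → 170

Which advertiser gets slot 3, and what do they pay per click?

Quill; $5.03 per click

Sorting advertisers: $7.59 (Alder) > $7.35 (Talon) > $7.27 (Quill) > $5.03 (Sable) > …
Slot 3 goes to the third-ranked bidder, Quill, who pays the next bid down: $5.03/click.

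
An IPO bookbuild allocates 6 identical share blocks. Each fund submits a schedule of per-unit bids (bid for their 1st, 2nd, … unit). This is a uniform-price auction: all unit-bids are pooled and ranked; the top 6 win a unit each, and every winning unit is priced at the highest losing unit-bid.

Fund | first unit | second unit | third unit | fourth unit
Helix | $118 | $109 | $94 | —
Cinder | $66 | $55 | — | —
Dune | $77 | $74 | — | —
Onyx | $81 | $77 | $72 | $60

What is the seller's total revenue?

Total revenue: $444

Pooled unit-bids ranked (top 6): 118 (Helix-1), 109 (Helix-2), 94 (Helix-3), 81 (Onyx-1), 77 (Dune-1), 77 (Onyx-2)
Highest rejected unit-bid = $74.
Allocation: Dune 1, Helix 3, Onyx 2. Every unit priced at $74.
Revenue = 6 × 74 = $444.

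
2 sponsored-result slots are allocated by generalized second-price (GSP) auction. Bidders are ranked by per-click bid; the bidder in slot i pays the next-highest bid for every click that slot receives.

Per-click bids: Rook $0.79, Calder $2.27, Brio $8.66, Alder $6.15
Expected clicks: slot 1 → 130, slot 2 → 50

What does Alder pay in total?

Sorting advertisers: $8.66 (Brio) > $6.15 (Alder) > $2.27 (Calder) > …
Alder holds slot 2 → pays next bid $2.27 × 50 clicks = $113.50.

Alder pays $113.50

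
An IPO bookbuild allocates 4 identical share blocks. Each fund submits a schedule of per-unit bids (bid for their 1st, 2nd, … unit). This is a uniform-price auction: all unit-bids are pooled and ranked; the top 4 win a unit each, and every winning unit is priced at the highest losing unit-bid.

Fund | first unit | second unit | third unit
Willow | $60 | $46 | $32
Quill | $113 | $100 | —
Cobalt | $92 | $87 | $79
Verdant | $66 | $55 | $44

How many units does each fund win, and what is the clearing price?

Pooled unit-bids ranked (top 4): 113 (Quill-1), 100 (Quill-2), 92 (Cobalt-1), 87 (Cobalt-2)
The (k+1)-th unit-bid is $79.
Allocation: Cobalt 2, Quill 2.

Cobalt 2, Quill 2; clearing price $79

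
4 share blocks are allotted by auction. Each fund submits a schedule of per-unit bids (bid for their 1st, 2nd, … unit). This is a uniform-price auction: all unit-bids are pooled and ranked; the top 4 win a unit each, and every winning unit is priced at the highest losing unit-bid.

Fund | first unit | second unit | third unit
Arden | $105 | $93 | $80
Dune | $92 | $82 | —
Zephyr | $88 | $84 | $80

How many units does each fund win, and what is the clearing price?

All unit-bids, highest first — top 4: 105 (Arden-1), 93 (Arden-2), 92 (Dune-1), 88 (Zephyr-1)
The (k+1)-th unit-bid is $84.
Allocation: Arden 2, Dune 1, Zephyr 1.

Arden 2, Dune 1, Zephyr 1; clearing price $84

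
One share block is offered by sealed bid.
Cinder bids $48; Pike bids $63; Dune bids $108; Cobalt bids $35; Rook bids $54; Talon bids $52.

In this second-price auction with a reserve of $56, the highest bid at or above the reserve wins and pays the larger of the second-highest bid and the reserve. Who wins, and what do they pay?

Second-price auction with a reserve of $56: the highest bid at or above the reserve wins and pays the larger of the second-highest bid and the reserve.
Bids in order: 108 (Dune) > 63 (Pike) > 54 (Rook) > 52 (Talon) > 48 (Cinder) > 35 (Cobalt)
Highest eligible bid: Dune at $108.
max(second-highest $63, reserve $56) = $63; the reserve does not bind.

Dune pays $63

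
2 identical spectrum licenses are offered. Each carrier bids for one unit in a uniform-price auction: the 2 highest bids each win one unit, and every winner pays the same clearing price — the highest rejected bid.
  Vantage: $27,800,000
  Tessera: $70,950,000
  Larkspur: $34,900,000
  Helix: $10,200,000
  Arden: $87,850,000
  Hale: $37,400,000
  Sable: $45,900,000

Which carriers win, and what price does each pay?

Bids ranked high→low: 87,850,000 (Arden), 70,950,000 (Tessera), 45,900,000 (Sable), 37,400,000 (Hale), …
Top 2: Arden, Tessera.
First losing bid is Sable's $45,900,000, which sets the uniform price.

Arden, Tessera; each pays $45,900,000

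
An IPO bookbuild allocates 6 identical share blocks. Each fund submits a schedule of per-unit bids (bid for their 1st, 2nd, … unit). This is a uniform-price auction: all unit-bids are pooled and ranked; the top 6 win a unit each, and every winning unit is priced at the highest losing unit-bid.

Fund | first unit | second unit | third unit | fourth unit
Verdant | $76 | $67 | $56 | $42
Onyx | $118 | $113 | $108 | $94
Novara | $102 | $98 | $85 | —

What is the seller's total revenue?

Total revenue: $510

All unit-bids, highest first — top 6: 118 (Onyx-1), 113 (Onyx-2), 108 (Onyx-3), 102 (Novara-1), 98 (Novara-2), 94 (Onyx-4)
The (k+1)-th unit-bid is $85.
Allocation: Novara 2, Onyx 4. Every unit priced at $85.
Revenue = 6 × 85 = $510.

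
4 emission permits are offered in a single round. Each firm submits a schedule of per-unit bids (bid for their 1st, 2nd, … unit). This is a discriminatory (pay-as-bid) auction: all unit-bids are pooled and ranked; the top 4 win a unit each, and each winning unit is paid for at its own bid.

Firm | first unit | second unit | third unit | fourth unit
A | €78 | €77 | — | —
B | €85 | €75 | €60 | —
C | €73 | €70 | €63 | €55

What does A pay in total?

A pays €155

All unit-bids, highest first — top 4: 85 (B-1), 78 (A-1), 77 (A-2), 75 (B-2)
Next rejected bid: €73 (not a price — pay-as-bid).
A's winning unit-bids: 78 + 77 = €155.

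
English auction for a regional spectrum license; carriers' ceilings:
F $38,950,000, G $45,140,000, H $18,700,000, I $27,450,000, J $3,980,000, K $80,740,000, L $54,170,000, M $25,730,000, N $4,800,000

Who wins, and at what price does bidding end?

K wins at $54,170,000

Limits ranked: 80,740,000 (K) > 54,170,000 (L) > 45,140,000 (G) > 38,950,000 (F) > 27,450,000 (I) > 25,730,000 (M) > …
L is the last rival to drop out, at $54,170,000; K remains and wins at that price.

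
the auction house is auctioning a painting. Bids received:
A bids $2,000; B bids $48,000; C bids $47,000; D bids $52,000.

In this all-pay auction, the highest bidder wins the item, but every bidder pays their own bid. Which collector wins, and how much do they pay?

All-pay auction: the highest bidder wins the item, but every bidder pays their own bid.
Bids ranked: 52,000 (D) > 48,000 (B) > 47,000 (C) > 2,000 (A)
D wins with the top bid; all bids are sunk regardless.

D pays $52,000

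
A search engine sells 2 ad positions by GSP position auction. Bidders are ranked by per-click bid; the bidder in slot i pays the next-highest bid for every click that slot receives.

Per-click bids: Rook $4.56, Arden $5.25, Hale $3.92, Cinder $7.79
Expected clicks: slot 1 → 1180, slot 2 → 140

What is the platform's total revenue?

Per-click bids in order: $7.79 (Cinder) > $5.25 (Arden) > $4.56 (Rook) > …
Slot 1: Cinder pays $5.25 × 1180 = $6195.00
Slot 2: Arden pays $4.56 × 140 = $638.40
Total = $6833.40

Total revenue: $6833.40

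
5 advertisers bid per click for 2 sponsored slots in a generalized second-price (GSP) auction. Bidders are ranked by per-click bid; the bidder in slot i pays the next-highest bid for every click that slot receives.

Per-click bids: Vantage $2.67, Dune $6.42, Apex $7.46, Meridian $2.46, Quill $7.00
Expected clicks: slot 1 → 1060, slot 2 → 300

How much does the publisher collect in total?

Per-click bids in order: $7.46 (Apex) > $7.00 (Quill) > $6.42 (Dune) > …
Slot 1: Apex pays $7.00 × 1060 = $7420.00
Slot 2: Quill pays $6.42 × 300 = $1926.00
Total = $9346.00

Total revenue: $9346.00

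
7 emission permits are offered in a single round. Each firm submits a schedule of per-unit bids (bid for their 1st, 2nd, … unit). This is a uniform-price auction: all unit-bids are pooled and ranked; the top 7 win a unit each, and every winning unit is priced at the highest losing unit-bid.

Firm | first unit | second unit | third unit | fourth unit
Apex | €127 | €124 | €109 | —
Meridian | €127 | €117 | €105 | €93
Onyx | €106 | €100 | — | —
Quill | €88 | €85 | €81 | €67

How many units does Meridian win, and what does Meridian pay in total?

Pooled unit-bids ranked (top 7): 127 (Apex-1), 127 (Meridian-1), 124 (Apex-2), 117 (Meridian-2), 109 (Apex-3), 106 (Onyx-1), 105 (Meridian-3)
The (k+1)-th unit-bid is €100.
Meridian wins 3 unit(s) at €100 each.

Meridian: 3 units, pays €300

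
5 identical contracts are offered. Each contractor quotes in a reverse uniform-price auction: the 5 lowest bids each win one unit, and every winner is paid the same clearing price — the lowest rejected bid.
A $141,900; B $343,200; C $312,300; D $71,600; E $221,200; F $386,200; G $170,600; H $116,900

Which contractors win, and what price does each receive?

D, H, A, G, E; each is paid $312,300

Bids ranked low→high: 71,600 (D), 116,900 (H), 141,900 (A), 170,600 (G), 221,200 (E), 312,300 (C), 343,200 (B), …
Lowest 5: D, H, A, G, E.
First losing bid is C's $312,300, which sets the uniform price.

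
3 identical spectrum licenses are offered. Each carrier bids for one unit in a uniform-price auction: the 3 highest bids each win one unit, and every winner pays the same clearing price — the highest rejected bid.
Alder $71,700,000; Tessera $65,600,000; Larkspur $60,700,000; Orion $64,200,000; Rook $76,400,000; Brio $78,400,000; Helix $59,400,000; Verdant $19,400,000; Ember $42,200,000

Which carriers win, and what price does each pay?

Sorting: 78,400,000 (Brio), 76,400,000 (Rook), 71,700,000 (Alder), 65,600,000 (Tessera), 64,200,000 (Orion), …
The 3 highest are Brio, Rook, Alder.
Highest unsuccessful bid: $65,600,000 → clearing price.

Brio, Rook, Alder; each pays $65,600,000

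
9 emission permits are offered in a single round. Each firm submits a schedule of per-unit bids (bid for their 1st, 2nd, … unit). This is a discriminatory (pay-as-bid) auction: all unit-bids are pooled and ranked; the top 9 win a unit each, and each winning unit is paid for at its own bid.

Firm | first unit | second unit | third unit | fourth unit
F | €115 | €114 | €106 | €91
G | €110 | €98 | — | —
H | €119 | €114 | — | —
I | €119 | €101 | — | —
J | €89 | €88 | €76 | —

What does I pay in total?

I pays €220

All unit-bids, highest first — top 9: 119 (H-1), 119 (I-1), 115 (F-1), 114 (F-2), 114 (H-2), 110 (G-1), 106 (F-3), 101 (I-2), 98 (G-2)
Next rejected bid: €91 (not a price — pay-as-bid).
I's winning unit-bids: 119 + 101 = €220.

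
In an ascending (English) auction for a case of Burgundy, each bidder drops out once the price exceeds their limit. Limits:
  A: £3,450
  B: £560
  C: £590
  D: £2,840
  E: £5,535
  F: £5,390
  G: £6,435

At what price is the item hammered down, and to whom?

G wins at £5,535

Ascending (English) auction: the price rises until one bidder remains; the winner pays the price at which the last rival dropped out.
Limits ranked: 6,435 (G) > 5,535 (E) > 5,390 (F) > 3,450 (A) > 2,840 (D) > 590 (C) > …
Bidding ends when E exits at £5,535; G takes it.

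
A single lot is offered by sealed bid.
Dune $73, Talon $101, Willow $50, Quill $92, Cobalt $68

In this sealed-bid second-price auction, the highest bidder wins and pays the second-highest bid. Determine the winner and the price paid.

Talon pays $92

Bids ranked: 101 (Talon) > 92 (Quill) > 73 (Dune) > 68 (Cobalt) > 50 (Willow)
Talon wins with the highest bid; price is set by the runner-up at $92.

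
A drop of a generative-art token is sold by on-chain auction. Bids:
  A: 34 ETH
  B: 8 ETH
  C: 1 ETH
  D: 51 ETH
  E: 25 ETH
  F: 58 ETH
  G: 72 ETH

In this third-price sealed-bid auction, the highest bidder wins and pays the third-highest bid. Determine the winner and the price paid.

Sorting bids: 72 (G) > 58 (F) > 51 (D) > 34 (A) > 25 (E) > 8 (B) > …
G wins; payment is bid #3 in the ranking = 51 ETH.

G pays 51 ETH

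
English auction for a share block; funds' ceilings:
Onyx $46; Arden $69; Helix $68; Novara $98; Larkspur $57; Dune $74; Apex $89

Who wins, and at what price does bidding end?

Limits ranked: 98 (Novara) > 89 (Apex) > 74 (Dune) > 69 (Arden) > 68 (Helix) > 57 (Larkspur) > …
Bidding ends when Apex exits at $89; Novara takes it.

Novara wins at $89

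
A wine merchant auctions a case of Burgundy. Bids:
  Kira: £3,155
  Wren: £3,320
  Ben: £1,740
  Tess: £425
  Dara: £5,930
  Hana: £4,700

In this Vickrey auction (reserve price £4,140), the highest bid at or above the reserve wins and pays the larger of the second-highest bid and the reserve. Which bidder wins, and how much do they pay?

Dara pays £4,700

Vickrey auction (reserve price £4,140): the highest bid at or above the reserve wins and pays the larger of the second-highest bid and the reserve.
Bids in order: 5,930 (Dara) > 4,700 (Hana) > 3,320 (Wren) > 3,155 (Kira) > 1,740 (Ben) > 425 (Tess)
Dara has the top bid at or above the reserve (£5,930).
max(second-highest £4,700, reserve £4,140) = £4,700; the reserve does not bind.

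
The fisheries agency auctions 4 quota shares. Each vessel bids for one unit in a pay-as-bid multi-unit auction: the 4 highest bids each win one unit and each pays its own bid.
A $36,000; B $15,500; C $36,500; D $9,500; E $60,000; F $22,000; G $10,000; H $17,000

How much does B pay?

Sorting: 60,000 (E), 36,500 (C), 36,000 (A), 22,000 (F), 17,000 (H), 15,500 (B), …
Top 4: E, C, A, F.
B does not win → $0.

B pays $0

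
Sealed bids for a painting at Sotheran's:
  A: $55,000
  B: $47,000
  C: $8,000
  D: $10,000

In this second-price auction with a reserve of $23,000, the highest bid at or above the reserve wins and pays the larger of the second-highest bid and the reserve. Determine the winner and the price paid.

A pays $47,000

Bids in order: 55,000 (A) > 47,000 (B) > 10,000 (D) > 8,000 (C)
Highest eligible bid: A at $55,000.
Second-highest bid $47,000 exceeds the reserve $23,000 → payment $47,000.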